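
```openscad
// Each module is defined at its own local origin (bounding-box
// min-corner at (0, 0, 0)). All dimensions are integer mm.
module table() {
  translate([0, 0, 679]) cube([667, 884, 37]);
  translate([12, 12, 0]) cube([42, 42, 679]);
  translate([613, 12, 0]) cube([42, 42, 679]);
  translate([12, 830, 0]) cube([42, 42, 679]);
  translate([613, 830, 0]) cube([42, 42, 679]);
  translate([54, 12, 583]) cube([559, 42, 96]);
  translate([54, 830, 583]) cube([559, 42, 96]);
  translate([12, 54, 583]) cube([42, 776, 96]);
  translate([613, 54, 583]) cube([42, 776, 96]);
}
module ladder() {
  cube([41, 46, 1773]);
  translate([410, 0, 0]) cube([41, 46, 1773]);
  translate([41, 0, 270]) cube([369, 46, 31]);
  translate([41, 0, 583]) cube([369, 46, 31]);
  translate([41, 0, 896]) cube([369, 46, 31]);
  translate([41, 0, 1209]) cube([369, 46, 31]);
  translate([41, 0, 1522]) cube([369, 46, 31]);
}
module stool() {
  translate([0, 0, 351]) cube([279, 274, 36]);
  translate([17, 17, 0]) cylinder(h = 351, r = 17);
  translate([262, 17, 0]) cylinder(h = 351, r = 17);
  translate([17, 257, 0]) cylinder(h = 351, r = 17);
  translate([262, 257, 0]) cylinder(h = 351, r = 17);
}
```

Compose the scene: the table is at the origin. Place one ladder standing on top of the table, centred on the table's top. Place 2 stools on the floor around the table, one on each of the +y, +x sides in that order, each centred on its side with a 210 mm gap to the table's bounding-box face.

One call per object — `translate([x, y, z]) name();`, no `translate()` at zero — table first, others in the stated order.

table();
translate([108, 419, 716]) ladder();
translate([194, 1094, 0]) stool();
translate([877, 305, 0]) stool();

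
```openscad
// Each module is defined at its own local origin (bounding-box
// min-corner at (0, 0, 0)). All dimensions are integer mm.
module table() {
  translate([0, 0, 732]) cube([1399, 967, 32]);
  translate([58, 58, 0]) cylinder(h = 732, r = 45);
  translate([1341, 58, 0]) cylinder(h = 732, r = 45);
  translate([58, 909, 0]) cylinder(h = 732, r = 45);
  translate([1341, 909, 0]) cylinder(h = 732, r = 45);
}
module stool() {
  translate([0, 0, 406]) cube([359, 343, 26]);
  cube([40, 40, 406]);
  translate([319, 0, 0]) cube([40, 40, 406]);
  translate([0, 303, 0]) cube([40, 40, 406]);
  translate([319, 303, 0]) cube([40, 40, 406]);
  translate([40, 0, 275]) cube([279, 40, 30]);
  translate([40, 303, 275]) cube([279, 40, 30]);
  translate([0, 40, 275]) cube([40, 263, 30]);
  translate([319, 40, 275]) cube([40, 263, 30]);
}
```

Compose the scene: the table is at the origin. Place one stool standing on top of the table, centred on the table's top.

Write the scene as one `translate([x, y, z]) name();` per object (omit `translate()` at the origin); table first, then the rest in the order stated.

table();
translate([520, 312, 764]) stool();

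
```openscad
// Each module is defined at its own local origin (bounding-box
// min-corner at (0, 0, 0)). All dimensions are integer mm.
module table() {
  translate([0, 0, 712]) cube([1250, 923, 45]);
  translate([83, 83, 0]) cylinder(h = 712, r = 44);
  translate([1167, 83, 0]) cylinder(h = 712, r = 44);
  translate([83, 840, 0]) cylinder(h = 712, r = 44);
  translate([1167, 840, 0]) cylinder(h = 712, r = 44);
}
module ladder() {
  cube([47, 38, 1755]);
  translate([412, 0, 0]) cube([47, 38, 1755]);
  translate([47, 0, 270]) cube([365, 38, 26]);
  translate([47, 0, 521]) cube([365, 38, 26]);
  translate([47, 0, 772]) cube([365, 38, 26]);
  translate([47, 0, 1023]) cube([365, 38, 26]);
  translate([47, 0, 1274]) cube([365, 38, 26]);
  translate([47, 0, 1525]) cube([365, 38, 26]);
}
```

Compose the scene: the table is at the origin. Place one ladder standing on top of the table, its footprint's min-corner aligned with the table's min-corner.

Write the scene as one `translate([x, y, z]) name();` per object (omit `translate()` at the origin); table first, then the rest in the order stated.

table();
translate([0, 0, 757]) ladder();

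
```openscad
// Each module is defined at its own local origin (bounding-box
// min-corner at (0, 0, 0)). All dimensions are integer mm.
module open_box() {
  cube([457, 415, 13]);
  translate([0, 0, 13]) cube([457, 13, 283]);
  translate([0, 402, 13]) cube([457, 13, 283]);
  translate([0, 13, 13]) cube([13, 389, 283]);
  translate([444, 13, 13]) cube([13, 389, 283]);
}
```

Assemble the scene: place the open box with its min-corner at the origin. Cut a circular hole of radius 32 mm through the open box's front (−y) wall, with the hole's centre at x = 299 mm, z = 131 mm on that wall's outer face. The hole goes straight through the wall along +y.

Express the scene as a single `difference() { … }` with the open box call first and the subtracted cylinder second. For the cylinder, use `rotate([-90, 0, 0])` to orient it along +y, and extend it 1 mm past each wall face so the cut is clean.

difference() {
  open_box();
  translate([299, -1, 131]) rotate([-90, 0, 0]) cylinder(h = 15, r = 32);
}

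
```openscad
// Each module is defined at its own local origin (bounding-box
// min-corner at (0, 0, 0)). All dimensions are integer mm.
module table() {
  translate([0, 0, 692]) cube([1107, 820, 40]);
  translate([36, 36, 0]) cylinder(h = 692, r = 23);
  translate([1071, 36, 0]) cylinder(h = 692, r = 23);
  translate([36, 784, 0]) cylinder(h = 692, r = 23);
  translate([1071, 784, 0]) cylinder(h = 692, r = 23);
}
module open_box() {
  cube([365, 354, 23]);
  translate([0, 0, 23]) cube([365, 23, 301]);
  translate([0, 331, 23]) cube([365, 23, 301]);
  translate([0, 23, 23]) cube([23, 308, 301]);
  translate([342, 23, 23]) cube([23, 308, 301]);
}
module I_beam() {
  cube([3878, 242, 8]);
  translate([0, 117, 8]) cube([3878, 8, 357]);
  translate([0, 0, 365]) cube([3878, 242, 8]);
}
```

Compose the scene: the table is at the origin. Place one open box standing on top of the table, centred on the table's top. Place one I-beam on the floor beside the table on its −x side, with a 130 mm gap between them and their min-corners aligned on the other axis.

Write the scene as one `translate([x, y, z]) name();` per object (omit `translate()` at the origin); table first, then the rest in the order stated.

table();
translate([371, 233, 732]) open_box();
translate([-4008, 0, 0]) I_beam();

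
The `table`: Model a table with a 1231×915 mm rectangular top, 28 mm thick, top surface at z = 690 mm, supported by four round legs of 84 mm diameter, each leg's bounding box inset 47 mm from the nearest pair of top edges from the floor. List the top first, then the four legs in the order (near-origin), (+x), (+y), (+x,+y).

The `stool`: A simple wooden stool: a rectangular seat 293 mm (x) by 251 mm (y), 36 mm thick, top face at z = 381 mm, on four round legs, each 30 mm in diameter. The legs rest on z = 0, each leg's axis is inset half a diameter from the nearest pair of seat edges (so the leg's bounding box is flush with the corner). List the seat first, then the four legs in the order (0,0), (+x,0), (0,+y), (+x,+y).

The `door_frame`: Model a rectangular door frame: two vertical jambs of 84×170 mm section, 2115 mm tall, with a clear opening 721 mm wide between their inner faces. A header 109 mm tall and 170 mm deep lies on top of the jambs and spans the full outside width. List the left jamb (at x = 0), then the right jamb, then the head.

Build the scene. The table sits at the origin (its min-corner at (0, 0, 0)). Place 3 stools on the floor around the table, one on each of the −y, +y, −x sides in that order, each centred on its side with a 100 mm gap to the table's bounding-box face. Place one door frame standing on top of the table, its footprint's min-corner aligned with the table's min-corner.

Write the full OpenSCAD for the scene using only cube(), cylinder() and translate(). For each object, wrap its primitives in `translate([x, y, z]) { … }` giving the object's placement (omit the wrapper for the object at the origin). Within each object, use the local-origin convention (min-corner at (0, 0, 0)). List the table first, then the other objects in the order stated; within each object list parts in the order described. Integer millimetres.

translate([0, 0, 662]) cube([1231, 915, 28]);
translate([89, 89, 0]) cylinder(h = 662, r = 42);
translate([1142, 89, 0]) cylinder(h = 662, r = 42);
translate([89, 826, 0]) cylinder(h = 662, r = 42);
translate([1142, 826, 0]) cylinder(h = 662, r = 42);
translate([469, -351, 0]) {
  translate([0, 0, 345]) cube([293, 251, 36]);
  translate([15, 15, 0]) cylinder(h = 345, r = 15);
  translate([278, 15, 0]) cylinder(h = 345, r = 15);
  translate([15, 236, 0]) cylinder(h = 345, r = 15);
  translate([278, 236, 0]) cylinder(h = 345, r = 15);
}
translate([469, 1015, 0]) {
  translate([0, 0, 345]) cube([293, 251, 36]);
  translate([15, 15, 0]) cylinder(h = 345, r = 15);
  translate([278, 15, 0]) cylinder(h = 345, r = 15);
  translate([15, 236, 0]) cylinder(h = 345, r = 15);
  translate([278, 236, 0]) cylinder(h = 345, r = 15);
}
translate([-393, 332, 0]) {
  translate([0, 0, 345]) cube([293, 251, 36]);
  translate([15, 15, 0]) cylinder(h = 345, r = 15);
  translate([278, 15, 0]) cylinder(h = 345, r = 15);
  translate([15, 236, 0]) cylinder(h = 345, r = 15);
  translate([278, 236, 0]) cylinder(h = 345, r = 15);
}
translate([0, 0, 690]) {
  cube([84, 170, 2115]);
  translate([805, 0, 0]) cube([84, 170, 2115]);
  translate([0, 0, 2115]) cube([889, 170, 109]);
}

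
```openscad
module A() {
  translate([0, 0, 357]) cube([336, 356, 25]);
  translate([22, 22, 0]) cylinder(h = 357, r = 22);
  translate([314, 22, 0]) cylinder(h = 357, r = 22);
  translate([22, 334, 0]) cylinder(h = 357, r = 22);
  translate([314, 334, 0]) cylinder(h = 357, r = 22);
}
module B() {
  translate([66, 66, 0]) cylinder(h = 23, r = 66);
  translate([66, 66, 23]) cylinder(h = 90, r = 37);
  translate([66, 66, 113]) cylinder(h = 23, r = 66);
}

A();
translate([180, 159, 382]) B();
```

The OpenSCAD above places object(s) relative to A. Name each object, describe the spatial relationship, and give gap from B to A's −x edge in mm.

A is a stool. B is a spool. The spool is on top of the stool. The gap from the spool to the stool's −x edge is 180 mm.

The spool's min-x is at 180; the stool's min-x is 0; gap = 180 mm.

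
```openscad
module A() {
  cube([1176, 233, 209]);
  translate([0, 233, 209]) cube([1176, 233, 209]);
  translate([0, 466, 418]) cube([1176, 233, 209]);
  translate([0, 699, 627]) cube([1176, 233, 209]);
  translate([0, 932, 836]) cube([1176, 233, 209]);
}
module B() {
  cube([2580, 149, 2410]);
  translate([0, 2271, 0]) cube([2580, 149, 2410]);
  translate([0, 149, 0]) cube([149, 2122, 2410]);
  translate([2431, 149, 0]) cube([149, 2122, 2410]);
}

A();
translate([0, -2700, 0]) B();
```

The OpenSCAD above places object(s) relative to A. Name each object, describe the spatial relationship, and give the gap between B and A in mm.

A is a staircase. B is a house frame. The house frame is on the floor beside the staircase on its −y side. The gap between the house frame and the staircase is 280 mm.

The house frame's nearest face is 280 mm from the staircase's −y face.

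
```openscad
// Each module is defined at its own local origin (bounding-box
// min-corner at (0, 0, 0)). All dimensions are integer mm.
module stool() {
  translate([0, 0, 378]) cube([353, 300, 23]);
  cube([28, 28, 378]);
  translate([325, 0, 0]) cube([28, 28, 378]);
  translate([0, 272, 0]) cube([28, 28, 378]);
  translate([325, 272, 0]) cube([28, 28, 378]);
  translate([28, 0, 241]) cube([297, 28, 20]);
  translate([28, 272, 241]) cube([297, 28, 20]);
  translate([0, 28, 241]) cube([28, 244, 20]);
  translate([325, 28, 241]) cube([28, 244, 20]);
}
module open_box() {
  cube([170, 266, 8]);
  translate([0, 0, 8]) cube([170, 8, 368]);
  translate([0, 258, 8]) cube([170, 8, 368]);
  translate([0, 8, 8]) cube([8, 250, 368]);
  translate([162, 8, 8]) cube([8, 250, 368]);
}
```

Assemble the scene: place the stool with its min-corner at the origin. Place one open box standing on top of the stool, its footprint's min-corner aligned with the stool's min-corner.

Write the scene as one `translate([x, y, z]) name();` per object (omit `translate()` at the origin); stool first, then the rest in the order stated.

stool();
translate([0, 0, 401]) open_box();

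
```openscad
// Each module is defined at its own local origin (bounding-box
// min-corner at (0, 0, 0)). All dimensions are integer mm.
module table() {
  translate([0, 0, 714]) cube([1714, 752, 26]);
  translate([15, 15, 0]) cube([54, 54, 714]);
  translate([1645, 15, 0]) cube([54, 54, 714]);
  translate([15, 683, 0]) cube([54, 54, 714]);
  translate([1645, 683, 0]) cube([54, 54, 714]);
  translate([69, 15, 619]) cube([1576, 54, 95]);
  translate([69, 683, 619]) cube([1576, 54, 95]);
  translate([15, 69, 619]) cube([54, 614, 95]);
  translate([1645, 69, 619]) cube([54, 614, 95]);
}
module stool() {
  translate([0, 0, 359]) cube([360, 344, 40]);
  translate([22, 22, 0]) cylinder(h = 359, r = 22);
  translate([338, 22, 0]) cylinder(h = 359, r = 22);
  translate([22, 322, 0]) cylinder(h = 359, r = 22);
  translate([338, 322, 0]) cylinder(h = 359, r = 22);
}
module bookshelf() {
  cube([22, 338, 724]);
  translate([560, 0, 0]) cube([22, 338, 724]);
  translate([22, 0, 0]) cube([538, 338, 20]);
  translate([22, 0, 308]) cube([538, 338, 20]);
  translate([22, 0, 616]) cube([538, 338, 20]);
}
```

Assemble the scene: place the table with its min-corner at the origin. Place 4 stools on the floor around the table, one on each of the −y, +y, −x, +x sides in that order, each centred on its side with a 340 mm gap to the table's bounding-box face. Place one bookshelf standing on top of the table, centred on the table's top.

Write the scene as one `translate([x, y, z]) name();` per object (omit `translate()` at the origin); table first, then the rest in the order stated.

table();
translate([677, -684, 0]) stool();
translate([677, 1092, 0]) stool();
translate([-700, 204, 0]) stool();
translate([2054, 204, 0]) stool();
translate([566, 207, 740]) bookshelf();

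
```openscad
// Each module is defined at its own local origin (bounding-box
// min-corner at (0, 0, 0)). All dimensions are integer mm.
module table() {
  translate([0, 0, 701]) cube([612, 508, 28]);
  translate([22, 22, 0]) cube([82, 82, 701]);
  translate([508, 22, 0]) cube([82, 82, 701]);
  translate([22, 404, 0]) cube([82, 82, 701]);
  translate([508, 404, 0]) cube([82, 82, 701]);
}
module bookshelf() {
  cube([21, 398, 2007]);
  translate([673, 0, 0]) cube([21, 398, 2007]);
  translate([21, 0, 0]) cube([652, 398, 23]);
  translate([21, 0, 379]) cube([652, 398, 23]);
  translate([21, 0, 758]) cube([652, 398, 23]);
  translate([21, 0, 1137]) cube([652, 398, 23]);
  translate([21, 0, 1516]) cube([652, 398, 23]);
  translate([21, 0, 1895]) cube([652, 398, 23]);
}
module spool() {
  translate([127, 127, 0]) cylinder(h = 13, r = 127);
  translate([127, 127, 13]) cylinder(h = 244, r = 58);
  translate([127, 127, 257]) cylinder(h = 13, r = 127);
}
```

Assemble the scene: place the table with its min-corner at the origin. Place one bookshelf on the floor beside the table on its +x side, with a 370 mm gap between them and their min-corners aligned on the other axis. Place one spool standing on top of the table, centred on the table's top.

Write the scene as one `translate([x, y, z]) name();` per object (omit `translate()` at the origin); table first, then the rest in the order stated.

table();
translate([982, 0, 0]) bookshelf();
translate([179, 127, 729]) spool();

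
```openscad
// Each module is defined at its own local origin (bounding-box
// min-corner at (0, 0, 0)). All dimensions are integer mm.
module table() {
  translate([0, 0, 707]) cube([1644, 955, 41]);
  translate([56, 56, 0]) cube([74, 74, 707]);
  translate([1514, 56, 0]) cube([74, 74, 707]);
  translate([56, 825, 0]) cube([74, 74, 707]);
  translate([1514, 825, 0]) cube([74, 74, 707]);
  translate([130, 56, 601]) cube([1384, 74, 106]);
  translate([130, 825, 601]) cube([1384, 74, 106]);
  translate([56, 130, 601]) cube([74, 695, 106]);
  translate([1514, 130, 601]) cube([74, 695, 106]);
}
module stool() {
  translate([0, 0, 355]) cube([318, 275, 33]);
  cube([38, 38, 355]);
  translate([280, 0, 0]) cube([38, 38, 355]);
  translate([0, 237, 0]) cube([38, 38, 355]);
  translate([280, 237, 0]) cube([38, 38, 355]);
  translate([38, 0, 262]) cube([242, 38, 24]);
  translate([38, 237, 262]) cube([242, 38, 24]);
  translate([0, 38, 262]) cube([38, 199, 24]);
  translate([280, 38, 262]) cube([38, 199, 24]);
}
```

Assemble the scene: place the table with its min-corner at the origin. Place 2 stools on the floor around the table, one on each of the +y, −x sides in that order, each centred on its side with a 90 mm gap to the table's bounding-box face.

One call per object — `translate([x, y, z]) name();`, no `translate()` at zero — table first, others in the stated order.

table();
translate([663, 1045, 0]) stool();
translate([-408, 340, 0]) stool();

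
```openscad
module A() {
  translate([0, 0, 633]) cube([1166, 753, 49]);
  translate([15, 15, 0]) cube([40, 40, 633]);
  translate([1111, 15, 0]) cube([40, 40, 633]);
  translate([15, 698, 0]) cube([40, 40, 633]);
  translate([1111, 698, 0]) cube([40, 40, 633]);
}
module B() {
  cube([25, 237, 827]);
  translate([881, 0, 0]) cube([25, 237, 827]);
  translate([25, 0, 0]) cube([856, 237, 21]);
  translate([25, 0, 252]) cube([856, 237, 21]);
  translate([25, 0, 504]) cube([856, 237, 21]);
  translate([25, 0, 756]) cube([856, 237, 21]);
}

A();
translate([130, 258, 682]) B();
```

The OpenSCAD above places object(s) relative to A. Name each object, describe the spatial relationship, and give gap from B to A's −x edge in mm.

A is a table. B is a bookshelf. The bookshelf is on top of the table, centred. The gap from the bookshelf to the table's −x edge is 130 mm.

The bookshelf's min-x is at 130; the table's min-x is 0; gap = 130 mm.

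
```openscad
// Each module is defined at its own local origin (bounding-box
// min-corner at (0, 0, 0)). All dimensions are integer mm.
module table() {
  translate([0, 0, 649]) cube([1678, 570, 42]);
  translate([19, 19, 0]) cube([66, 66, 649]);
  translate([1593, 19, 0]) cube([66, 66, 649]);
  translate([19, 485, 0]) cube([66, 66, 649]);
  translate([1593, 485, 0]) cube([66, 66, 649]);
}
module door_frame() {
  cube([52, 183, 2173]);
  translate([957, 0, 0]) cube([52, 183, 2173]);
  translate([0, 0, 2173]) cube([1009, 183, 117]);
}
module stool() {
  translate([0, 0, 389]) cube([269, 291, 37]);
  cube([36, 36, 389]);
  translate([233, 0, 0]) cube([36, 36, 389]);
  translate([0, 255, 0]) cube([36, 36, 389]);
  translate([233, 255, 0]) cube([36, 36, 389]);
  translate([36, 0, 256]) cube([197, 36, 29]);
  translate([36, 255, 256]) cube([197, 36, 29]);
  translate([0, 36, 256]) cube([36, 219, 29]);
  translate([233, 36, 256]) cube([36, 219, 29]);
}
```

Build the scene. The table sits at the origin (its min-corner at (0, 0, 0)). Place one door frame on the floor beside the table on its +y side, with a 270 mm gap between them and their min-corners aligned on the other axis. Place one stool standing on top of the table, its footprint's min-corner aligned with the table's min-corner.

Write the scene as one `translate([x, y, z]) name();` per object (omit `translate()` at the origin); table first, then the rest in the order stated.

table();
translate([0, 840, 0]) door_frame();
translate([0, 0, 691]) stool();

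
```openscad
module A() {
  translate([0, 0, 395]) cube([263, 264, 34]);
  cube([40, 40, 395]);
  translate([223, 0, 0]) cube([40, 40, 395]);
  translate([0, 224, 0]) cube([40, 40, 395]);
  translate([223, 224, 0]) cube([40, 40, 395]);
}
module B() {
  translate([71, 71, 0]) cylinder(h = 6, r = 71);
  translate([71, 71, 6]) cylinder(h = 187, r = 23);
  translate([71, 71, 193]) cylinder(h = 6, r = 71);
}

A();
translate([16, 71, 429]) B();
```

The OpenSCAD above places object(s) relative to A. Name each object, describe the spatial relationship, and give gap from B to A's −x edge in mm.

A is a stool. B is a spool. The spool is on top of the stool. The gap from the spool to the stool's −x edge is 16 mm.

The spool's min-x is at 16; the stool's min-x is 0; gap = 16 mm.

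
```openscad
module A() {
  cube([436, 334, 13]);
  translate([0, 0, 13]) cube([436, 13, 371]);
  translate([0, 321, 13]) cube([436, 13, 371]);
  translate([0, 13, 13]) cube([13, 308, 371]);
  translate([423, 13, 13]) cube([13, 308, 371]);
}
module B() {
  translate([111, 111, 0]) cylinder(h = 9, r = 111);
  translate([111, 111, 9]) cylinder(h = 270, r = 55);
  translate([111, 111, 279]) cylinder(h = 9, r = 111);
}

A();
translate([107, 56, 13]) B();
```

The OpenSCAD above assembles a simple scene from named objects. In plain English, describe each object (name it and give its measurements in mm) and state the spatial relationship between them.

A is an open storage box with external size 436×334×384 mm and wall thickness 13 mm (the base is also 13 mm thick). The base covers the whole footprint; the four walls stand on the base, with the y-facing walls full-width and the x-facing walls fitting between their inner faces.

B is a spool: two coaxial disc flanges of radius 111 mm and thickness 9 mm, joined by a core cylinder of radius 55 mm and height 270 mm. The lower flange rests on z = 0 and the three cylinders share a vertical axis.

The spool sits inside the open box, centred.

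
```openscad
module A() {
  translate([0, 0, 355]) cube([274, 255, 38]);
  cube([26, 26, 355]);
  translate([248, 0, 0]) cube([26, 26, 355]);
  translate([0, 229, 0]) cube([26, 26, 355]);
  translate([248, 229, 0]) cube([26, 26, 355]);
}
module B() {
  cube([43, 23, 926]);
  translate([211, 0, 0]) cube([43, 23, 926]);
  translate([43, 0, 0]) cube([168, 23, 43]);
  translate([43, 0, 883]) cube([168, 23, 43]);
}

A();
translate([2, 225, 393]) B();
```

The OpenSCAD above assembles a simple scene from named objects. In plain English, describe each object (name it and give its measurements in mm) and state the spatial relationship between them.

A is a four-legged stool. The seat is 274×255 mm, 38 mm thick, top at z = 393 mm. It stands on four square legs, each 26×26 mm in cross-section, from z = 0 to the seat underside, each flush with a corner of the seat.

B is a rectangular picture frame lying in the x–z plane (depth along y). The opening is 168 mm wide (x) by 840 mm tall (z), surrounded by a border 43 mm wide on all four sides. The frame is 23 mm deep and is made of two full-height vertical stiles with two horizontal rails fitted between them.

The picture frame is on top of the stool.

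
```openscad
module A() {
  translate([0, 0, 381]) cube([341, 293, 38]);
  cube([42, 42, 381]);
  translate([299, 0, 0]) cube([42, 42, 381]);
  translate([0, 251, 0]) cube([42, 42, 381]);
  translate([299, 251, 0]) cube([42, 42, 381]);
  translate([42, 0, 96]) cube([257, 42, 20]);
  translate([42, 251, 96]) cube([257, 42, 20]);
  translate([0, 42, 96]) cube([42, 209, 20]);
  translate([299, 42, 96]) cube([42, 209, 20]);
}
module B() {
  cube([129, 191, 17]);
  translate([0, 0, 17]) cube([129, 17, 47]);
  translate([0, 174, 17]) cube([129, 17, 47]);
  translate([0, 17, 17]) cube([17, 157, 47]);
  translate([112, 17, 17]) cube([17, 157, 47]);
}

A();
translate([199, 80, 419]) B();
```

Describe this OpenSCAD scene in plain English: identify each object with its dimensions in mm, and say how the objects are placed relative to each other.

A is a four-legged stool. The seat is 341×293 mm, 38 mm thick, top at z = 419 mm. It stands on four square legs, each 42×42 mm in cross-section, from z = 0 to the seat underside, each flush with a corner of the seat. Four stretchers, 42 mm wide and 20 mm tall, connect adjacent legs with their undersides at z = 96 mm, each running between the inner faces of the legs it joins and aligned with the legs' outer faces on the other axis.

B is an open storage box with external size 129×191×64 mm and wall thickness 17 mm (the base is also 17 mm thick). The base covers the whole footprint; the four walls stand on the base, with the y-facing walls full-width and the x-facing walls fitting between their inner faces.

The open box is on top of the stool.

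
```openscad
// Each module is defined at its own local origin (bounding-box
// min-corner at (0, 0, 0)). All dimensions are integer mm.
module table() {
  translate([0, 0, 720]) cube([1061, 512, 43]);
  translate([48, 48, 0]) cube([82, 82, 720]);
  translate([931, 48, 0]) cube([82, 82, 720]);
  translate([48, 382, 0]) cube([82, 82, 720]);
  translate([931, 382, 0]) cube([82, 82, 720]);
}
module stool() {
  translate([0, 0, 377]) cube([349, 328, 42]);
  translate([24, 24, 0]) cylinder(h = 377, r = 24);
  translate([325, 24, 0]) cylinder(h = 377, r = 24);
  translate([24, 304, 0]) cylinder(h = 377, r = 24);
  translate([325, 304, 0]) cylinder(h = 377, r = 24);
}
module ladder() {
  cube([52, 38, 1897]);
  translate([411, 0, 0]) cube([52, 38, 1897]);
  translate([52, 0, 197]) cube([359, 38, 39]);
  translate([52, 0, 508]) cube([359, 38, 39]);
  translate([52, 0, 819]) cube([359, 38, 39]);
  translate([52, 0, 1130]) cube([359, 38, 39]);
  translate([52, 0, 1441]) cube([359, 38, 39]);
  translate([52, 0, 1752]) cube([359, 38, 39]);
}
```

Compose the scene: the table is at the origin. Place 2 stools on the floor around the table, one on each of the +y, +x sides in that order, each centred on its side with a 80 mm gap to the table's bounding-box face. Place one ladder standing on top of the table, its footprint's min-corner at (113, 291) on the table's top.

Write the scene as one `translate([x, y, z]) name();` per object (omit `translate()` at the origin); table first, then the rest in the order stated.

table();
translate([356, 592, 0]) stool();
translate([1141, 92, 0]) stool();
translate([113, 291, 763]) ladder();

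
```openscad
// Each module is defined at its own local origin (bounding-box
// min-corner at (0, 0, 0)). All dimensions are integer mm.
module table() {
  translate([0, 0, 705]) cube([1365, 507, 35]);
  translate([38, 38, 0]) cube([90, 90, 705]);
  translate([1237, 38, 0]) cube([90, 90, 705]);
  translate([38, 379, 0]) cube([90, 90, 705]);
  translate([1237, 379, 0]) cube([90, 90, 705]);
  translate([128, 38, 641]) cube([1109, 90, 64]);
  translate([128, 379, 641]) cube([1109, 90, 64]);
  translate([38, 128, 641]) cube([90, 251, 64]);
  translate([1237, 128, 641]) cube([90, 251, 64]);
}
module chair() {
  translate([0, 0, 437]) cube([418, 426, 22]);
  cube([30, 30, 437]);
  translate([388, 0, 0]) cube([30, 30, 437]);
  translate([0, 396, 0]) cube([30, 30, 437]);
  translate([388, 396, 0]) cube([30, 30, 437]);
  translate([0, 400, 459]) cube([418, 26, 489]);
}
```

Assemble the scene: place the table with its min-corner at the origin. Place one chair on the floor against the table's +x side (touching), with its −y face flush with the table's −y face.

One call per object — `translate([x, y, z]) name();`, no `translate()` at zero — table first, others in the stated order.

table();
translate([1365, 0, 0]) chair();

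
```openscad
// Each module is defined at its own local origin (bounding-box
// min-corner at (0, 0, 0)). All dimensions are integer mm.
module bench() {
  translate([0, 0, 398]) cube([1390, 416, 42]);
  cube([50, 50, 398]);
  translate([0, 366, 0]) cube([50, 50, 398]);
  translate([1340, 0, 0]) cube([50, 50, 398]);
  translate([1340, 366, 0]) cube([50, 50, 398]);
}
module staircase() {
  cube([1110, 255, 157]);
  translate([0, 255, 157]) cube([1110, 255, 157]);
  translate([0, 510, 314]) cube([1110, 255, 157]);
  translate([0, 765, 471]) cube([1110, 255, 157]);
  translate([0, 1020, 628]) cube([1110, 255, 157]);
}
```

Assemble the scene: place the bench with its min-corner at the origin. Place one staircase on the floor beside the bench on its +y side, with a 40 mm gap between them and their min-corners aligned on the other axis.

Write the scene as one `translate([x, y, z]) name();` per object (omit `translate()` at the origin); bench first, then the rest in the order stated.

bench();
translate([0, 456, 0]) staircase();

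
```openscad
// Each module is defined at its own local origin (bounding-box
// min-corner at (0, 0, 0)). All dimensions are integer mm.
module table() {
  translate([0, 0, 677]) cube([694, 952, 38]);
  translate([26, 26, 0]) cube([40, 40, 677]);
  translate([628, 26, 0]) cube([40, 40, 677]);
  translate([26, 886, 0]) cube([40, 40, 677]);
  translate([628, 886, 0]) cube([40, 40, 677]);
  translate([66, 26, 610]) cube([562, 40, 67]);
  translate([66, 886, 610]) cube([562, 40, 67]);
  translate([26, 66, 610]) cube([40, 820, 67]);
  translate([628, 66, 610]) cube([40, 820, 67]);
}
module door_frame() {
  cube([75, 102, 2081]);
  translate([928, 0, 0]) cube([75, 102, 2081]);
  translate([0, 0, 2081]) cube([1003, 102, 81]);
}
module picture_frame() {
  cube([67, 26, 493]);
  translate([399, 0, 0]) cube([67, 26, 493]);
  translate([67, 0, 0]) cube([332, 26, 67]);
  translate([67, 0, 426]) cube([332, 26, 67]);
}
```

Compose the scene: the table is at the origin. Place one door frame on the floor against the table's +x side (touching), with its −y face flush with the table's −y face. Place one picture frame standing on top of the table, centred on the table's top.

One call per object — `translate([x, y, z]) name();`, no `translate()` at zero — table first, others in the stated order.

table();
translate([694, 0, 0]) door_frame();
translate([114, 463, 715]) picture_frame();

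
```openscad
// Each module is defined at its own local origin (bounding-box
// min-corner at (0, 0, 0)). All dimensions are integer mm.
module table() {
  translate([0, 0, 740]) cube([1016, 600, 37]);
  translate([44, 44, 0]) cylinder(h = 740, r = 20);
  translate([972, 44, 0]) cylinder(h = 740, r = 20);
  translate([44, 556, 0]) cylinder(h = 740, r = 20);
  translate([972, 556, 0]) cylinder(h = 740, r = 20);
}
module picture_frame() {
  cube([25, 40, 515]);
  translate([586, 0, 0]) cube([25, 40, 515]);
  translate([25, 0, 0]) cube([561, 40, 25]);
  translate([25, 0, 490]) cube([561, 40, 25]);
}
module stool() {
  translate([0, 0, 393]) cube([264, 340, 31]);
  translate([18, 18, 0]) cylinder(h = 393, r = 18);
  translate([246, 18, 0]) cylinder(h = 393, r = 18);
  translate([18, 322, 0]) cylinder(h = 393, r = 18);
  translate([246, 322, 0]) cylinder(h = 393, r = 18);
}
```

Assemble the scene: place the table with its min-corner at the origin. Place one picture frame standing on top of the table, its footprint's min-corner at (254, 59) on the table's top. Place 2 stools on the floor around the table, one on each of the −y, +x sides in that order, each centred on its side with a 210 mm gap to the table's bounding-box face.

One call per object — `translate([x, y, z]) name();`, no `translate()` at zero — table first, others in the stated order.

table();
translate([254, 59, 777]) picture_frame();
translate([376, -550, 0]) stool();
translate([1226, 130, 0]) stool();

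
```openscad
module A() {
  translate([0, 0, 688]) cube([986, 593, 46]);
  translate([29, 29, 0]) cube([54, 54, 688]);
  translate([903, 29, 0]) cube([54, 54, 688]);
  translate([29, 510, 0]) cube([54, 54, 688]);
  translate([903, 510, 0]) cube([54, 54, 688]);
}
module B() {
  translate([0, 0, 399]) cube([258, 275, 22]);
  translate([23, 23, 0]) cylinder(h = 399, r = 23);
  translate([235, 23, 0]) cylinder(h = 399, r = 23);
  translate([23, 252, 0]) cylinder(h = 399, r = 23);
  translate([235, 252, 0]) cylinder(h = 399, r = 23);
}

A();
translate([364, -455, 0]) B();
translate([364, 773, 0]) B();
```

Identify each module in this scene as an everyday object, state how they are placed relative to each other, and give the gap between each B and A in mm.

Each stool's nearest face is 180 mm from the table's bounding box.

A is a table. B is a stool. Two stools sit around the table at the −y, +y sides. The gap between each stool and the table is 180 mm.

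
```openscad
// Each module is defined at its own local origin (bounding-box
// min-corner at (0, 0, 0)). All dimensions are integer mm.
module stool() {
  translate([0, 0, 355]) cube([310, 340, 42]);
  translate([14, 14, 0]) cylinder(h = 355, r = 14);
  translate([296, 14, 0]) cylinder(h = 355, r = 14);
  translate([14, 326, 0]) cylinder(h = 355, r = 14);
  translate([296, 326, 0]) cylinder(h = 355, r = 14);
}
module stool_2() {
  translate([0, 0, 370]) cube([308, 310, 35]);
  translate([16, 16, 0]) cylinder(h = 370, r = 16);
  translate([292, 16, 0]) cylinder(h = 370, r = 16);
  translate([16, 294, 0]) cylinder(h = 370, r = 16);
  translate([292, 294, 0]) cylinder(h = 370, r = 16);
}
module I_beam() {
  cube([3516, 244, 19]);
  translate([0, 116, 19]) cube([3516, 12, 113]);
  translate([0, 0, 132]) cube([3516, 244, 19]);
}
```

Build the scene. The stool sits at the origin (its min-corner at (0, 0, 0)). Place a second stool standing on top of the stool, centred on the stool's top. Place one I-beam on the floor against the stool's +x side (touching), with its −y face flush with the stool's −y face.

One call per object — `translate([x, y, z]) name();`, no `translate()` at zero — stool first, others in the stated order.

stool();
translate([1, 15, 397]) stool_2();
translate([310, 0, 0]) I_beam();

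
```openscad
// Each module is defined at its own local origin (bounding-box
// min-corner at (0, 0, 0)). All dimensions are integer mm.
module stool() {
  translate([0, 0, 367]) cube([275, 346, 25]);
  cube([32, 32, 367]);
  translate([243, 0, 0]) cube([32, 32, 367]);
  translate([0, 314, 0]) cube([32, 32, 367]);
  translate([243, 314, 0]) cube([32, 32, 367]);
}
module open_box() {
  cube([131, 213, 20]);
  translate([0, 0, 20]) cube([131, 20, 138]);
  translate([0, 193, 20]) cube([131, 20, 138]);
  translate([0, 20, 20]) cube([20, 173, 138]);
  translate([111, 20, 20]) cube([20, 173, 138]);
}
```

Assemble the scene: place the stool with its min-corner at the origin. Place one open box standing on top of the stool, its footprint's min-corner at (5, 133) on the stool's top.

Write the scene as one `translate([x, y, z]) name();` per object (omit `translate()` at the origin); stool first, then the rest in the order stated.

stool();
translate([5, 133, 392]) open_box();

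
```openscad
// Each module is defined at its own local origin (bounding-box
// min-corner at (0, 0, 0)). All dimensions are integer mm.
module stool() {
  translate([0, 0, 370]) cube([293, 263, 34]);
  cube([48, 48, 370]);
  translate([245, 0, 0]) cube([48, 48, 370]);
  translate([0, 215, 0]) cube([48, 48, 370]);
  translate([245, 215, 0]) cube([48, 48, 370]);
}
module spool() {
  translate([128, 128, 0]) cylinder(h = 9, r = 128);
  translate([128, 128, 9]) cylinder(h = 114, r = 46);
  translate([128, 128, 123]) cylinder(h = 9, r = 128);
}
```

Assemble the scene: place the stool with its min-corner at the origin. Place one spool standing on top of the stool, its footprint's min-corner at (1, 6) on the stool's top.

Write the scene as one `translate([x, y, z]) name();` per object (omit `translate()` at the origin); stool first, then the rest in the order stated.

stool();
translate([1, 6, 404]) spool();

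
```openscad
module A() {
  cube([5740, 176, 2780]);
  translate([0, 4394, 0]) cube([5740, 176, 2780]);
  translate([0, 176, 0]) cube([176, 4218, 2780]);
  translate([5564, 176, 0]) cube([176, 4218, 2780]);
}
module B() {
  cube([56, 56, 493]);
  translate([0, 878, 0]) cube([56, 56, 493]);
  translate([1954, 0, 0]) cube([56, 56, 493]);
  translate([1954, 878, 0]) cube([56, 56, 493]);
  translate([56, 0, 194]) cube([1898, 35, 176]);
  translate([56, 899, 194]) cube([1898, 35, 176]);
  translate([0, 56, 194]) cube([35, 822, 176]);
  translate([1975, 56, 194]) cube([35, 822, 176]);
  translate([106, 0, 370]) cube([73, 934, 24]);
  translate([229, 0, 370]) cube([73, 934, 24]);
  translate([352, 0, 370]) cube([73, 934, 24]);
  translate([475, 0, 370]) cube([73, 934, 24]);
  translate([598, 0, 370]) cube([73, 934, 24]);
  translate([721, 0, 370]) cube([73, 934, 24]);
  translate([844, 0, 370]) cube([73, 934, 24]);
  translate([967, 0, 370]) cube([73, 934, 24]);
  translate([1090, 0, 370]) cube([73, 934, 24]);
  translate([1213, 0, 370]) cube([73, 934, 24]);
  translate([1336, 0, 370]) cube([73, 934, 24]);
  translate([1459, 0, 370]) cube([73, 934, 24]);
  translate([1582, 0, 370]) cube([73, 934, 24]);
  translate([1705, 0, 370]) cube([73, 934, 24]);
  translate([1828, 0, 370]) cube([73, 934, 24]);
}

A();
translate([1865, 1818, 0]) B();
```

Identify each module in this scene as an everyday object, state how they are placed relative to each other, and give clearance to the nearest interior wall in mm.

A is a house frame. B is a bed frame. The bed frame sits inside the house frame, centred. The clearance to the nearest interior wall is 1642 mm.

Clearances: x = 1689, y = 1642; minimum 1642 mm.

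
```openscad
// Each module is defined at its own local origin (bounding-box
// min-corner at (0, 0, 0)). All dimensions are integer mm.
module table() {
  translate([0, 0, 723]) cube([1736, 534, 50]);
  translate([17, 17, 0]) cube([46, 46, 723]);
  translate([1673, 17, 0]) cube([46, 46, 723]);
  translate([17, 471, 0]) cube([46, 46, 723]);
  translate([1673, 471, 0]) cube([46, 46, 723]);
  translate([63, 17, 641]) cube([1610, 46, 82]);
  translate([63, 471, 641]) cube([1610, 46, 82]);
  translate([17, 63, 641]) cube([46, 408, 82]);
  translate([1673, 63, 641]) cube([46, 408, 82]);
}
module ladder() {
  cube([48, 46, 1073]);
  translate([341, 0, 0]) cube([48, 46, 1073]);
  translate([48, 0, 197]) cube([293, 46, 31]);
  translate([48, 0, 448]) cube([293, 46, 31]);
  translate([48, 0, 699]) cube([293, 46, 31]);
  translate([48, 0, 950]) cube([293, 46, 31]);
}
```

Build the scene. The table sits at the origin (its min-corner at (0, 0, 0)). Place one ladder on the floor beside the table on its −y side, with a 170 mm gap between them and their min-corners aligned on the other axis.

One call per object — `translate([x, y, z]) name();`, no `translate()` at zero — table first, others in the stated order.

table();
translate([0, -216, 0]) ladder();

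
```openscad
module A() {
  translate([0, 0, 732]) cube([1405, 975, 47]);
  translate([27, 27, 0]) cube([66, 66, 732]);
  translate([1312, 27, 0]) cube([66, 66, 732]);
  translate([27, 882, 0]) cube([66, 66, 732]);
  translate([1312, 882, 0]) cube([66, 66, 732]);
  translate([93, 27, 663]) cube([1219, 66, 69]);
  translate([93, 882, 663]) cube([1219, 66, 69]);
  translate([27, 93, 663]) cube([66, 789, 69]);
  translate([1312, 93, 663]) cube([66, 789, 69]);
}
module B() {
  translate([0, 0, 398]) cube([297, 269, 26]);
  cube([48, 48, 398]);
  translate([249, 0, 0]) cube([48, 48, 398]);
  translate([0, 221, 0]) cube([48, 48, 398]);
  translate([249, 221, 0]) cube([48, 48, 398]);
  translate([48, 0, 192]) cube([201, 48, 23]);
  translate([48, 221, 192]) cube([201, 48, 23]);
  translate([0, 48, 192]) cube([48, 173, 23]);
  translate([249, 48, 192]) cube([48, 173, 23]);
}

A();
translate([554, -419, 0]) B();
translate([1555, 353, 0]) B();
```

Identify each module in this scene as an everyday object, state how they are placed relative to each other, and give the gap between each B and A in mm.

A is a table. B is a stool. Two stools sit around the table at the −y, +x sides. The gap between each stool and the table is 150 mm.

Each stool's nearest face is 150 mm from the table's bounding box.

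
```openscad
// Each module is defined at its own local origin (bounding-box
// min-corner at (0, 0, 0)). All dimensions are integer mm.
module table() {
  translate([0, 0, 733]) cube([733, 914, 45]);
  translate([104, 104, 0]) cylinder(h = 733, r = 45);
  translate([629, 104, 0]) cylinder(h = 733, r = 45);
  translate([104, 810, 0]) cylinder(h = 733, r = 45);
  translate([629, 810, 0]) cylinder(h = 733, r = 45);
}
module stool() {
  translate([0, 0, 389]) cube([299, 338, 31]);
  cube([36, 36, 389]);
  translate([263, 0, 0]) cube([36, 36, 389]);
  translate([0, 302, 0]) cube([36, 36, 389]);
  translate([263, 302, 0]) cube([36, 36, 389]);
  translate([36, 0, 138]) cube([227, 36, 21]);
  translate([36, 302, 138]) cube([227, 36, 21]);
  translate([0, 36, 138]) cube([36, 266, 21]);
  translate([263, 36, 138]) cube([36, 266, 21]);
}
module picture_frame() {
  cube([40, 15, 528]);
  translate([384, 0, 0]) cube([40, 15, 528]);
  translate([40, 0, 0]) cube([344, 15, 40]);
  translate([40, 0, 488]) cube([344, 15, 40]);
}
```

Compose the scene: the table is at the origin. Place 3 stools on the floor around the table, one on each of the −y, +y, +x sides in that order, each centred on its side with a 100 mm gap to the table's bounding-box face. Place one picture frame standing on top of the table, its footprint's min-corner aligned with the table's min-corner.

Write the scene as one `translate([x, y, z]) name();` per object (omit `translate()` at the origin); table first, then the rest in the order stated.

table();
translate([217, -438, 0]) stool();
translate([217, 1014, 0]) stool();
translate([833, 288, 0]) stool();
translate([0, 0, 778]) picture_frame();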